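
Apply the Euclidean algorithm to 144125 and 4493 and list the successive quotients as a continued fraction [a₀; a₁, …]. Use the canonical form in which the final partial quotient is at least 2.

144125 = 32·4493 + 349, so a_0 = 32
4493 = 12·349 + 305, so a_1 = 12
349 = 1·305 + 44, so a_2 = 1
305 = 6·44 + 41, so a_3 = 6
44 = 1·41 + 3, so a_4 = 1
41 = 13·3 + 2, so a_5 = 13
3 = 1·2 + 1, so a_6 = 1
2 = 2·1 + 0, so a_7 = 2

[32; 12, 1, 6, 1, 13, 1, 2]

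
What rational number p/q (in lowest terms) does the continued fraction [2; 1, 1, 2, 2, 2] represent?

Use the convergent recurrence hₖ = aₖ·hₖ₋₁ + hₖ₋₂ (and likewise for the denominators kₖ):
a_0 = 2: 2/1
a_1 = 1: 3/1
a_2 = 1: 5/2
a_3 = 2: 13/5
a_4 = 2: 31/12
a_5 = 2: 75/29

75/29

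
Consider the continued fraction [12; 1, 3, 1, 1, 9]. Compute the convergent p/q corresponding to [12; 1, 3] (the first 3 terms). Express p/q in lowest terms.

51/4

Start with 3.
1 + 1/(3/1) = 1 + 1/3 = 4/3
12 + 1/(4/3) = 12 + 3/4 = 51/4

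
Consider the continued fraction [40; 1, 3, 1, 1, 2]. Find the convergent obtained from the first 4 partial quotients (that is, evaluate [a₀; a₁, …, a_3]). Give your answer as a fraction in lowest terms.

204/5

Starting at the tail and folding back:
Start with 1.
3 + 1/(1/1) = 3 + 1/1 = 4/1
1 + 1/(4/1) = 1 + 1/4 = 5/4
40 + 1/(5/4) = 40 + 4/5 = 204/5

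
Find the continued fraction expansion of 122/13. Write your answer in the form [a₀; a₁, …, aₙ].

[9; 2, 1, 1, 2]

⌊122/13⌋ = 9, remainder 5
⌊13/5⌋ = 2, remainder 3
⌊5/3⌋ = 1, remainder 2
⌊3/2⌋ = 1, remainder 1
⌊2/1⌋ = 2, remainder 0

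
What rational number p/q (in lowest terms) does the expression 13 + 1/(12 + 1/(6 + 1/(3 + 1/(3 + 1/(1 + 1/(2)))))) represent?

36107/2760

a_0 = 13: 13/1
a_1 = 12: 157/12
a_2 = 6: 955/73
a_3 = 3: 3022/231
a_4 = 3: 10021/766
a_5 = 1: 13043/997
a_6 = 2: 36107/2760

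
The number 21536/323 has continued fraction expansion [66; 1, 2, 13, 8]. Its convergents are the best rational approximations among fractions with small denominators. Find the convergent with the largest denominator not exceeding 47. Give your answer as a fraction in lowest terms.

2667/40

a_0 = 66: 66/1  (≤ bound)
a_1 = 1: 67/1  (≤ bound)
a_2 = 2: 200/3  (≤ bound)
a_3 = 13: 2667/40  (≤ bound)
a_4 = 8: 21536/323  (> 47, stop)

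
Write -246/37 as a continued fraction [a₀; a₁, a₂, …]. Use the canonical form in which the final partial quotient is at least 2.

-246 = -7·37 + 13, so a_0 = -7
37 = 2·13 + 11, so a_1 = 2
13 = 1·11 + 2, so a_2 = 1
11 = 5·2 + 1, so a_3 = 5
2 = 2·1 + 0, so a_4 = 2

[-7; 2, 1, 5, 2]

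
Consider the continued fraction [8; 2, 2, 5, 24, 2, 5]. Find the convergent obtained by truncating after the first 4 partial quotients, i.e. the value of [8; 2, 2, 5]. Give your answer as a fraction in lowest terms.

a_0 = 8: 8/1
a_1 = 2: 17/2
a_2 = 2: 42/5
a_3 = 5: 227/27

227/27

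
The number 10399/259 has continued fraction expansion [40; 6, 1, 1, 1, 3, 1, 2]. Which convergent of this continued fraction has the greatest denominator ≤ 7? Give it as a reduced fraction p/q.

a_0 = 40: 40/1  (≤ bound)
a_1 = 6: 241/6  (≤ bound)
a_2 = 1: 281/7  (≤ bound)
a_3 = 1: 522/13  (> 7, stop)

281/7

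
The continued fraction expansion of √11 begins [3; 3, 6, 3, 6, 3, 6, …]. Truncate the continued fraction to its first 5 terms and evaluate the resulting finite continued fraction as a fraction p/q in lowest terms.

1257/379

Start with 6.
3 + 1/(6/1) = 3 + 1/6 = 19/6
6 + 1/(19/6) = 6 + 6/19 = 120/19
3 + 1/(120/19) = 3 + 19/120 = 379/120
3 + 1/(379/120) = 3 + 120/379 = 1257/379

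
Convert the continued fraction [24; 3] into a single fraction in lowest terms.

a_0 = 24: 24/1
a_1 = 3: 73/3

73/3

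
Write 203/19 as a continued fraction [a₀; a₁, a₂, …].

203 ÷ 19 → quotient 10, remainder 13
19 ÷ 13 → quotient 1, remainder 6
13 ÷ 6 → quotient 2, remainder 1
6 ÷ 1 → quotient 6, remainder 0

[10; 1, 2, 6]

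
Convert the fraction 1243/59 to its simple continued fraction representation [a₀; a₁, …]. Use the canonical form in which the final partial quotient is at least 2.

Apply division with remainder until the remainder is 0:
1243 = 21·59 + 4, so a_0 = 21
59 = 14·4 + 3, so a_1 = 14
4 = 1·3 + 1, so a_2 = 1
3 = 3·1 + 0, so a_3 = 3

[21; 14, 1, 3]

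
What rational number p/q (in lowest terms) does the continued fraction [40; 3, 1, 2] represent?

443/11

Start with 2.
1 + 1/(2/1) = 1 + 1/2 = 3/2
3 + 1/(3/2) = 3 + 2/3 = 11/3
40 + 1/(11/3) = 40 + 3/11 = 443/11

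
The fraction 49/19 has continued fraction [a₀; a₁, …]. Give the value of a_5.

2

Run the Euclidean algorithm, recording each quotient:
49 ÷ 19 → quotient 2, remainder 11
19 ÷ 11 → quotient 1, remainder 8
11 ÷ 8 → quotient 1, remainder 3
8 ÷ 3 → quotient 2, remainder 2
3 ÷ 2 → quotient 1, remainder 1
2 ÷ 1 → quotient 2, remainder 0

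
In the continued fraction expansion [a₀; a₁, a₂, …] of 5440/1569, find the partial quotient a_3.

8

⌊5440/1569⌋ = 3, remainder 733
⌊1569/733⌋ = 2, remainder 103
⌊733/103⌋ = 7, remainder 12
⌊103/12⌋ = 8, remainder 7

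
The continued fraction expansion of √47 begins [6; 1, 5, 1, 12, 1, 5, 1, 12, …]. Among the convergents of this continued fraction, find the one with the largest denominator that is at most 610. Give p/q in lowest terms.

3942/575

List convergents until the denominator exceeds the bound:
a_0 = 6: 6/1  (≤ bound)
a_1 = 1: 7/1  (≤ bound)
a_2 = 5: 41/6  (≤ bound)
a_3 = 1: 48/7  (≤ bound)
a_4 = 12: 617/90  (≤ bound)
a_5 = 1: 665/97  (≤ bound)
a_6 = 5: 3942/575  (≤ bound)
a_7 = 1: 4607/672  (> 610, stop)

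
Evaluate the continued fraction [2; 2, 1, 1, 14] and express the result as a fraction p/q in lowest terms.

Start with 14.
1 + 1/(14/1) = 1 + 1/14 = 15/14
1 + 1/(15/14) = 1 + 14/15 = 29/15
2 + 1/(29/15) = 2 + 15/29 = 73/29
2 + 1/(73/29) = 2 + 29/73 = 175/73

175/73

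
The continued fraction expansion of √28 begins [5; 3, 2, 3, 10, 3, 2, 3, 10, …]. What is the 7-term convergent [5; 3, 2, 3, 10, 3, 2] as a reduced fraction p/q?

Starting at the tail and folding back:
Start with 2.
3 + 1/(2/1) = 3 + 1/2 = 7/2
10 + 1/(7/2) = 10 + 2/7 = 72/7
3 + 1/(72/7) = 3 + 7/72 = 223/72
2 + 1/(223/72) = 2 + 72/223 = 518/223
3 + 1/(518/223) = 3 + 223/518 = 1777/518
5 + 1/(1777/518) = 5 + 518/1777 = 9403/1777

9403/1777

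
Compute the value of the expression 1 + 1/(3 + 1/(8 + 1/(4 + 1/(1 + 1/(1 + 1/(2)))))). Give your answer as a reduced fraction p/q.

a_0 = 1: 1/1
a_1 = 3: 4/3
a_2 = 8: 33/25
a_3 = 4: 136/103
a_4 = 1: 169/128
a_5 = 1: 305/231
a_6 = 2: 779/590

779/590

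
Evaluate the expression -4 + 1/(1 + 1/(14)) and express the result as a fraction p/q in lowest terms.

Start with 14.
1 + 1/(14/1) = 1 + 1/14 = 15/14
-4 + 1/(15/14) = -4 + 14/15 = -46/15

-46/15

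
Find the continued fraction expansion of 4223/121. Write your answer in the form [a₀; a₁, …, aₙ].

[34; 1, 9, 12]

4223 ÷ 121 → quotient 34, remainder 109
121 ÷ 109 → quotient 1, remainder 12
109 ÷ 12 → quotient 9, remainder 1
12 ÷ 1 → quotient 12, remainder 0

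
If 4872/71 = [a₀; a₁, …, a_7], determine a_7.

4872 ÷ 71 → quotient 68, remainder 44
71 ÷ 44 → quotient 1, remainder 27
44 ÷ 27 → quotient 1, remainder 17
27 ÷ 17 → quotient 1, remainder 10
17 ÷ 10 → quotient 1, remainder 7
10 ÷ 7 → quotient 1, remainder 3
7 ÷ 3 → quotient 2, remainder 1
3 ÷ 1 → quotient 3, remainder 0

3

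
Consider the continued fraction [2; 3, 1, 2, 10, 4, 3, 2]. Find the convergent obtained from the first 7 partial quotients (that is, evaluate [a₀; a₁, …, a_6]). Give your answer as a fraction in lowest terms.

3442/1515

Start with 3.
4 + 1/(3/1) = 4 + 1/3 = 13/3
10 + 1/(13/3) = 10 + 3/13 = 133/13
2 + 1/(133/13) = 2 + 13/133 = 279/133
1 + 1/(279/133) = 1 + 133/279 = 412/279
3 + 1/(412/279) = 3 + 279/412 = 1515/412
2 + 1/(1515/412) = 2 + 412/1515 = 3442/1515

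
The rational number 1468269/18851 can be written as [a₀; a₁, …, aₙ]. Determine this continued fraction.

Run the Euclidean algorithm, recording each quotient:
1468269 ÷ 18851 → quotient 77, remainder 16742
18851 ÷ 16742 → quotient 1, remainder 2109
16742 ÷ 2109 → quotient 7, remainder 1979
2109 ÷ 1979 → quotient 1, remainder 130
1979 ÷ 130 → quotient 15, remainder 29
130 ÷ 29 → quotient 4, remainder 14
29 ÷ 14 → quotient 2, remainder 1
14 ÷ 1 → quotient 14, remainder 0

[77; 1, 7, 1, 15, 4, 2, 14]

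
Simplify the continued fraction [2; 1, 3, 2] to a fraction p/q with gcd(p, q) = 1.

25/9

Start with 2.
3 + 1/(2/1) = 3 + 1/2 = 7/2
1 + 1/(7/2) = 1 + 2/7 = 9/7
2 + 1/(9/7) = 2 + 7/9 = 25/9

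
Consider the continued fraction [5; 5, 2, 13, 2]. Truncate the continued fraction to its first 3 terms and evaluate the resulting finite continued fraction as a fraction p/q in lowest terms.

Start with 2.
5 + 1/(2/1) = 5 + 1/2 = 11/2
5 + 1/(11/2) = 5 + 2/11 = 57/11

57/11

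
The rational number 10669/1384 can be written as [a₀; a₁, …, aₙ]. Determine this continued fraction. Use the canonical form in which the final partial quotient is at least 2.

[7; 1, 2, 2, 3, 3, 3, 5]

Run the Euclidean algorithm, recording each quotient:
10669 ÷ 1384 → quotient 7, remainder 981
1384 ÷ 981 → quotient 1, remainder 403
981 ÷ 403 → quotient 2, remainder 175
403 ÷ 175 → quotient 2, remainder 53
175 ÷ 53 → quotient 3, remainder 16
53 ÷ 16 → quotient 3, remainder 5
16 ÷ 5 → quotient 3, remainder 1
5 ÷ 1 → quotient 5, remainder 0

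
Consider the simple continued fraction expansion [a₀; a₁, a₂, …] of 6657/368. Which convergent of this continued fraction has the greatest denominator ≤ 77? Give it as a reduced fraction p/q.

1212/67

a_0 = 18: 18/1  (≤ bound)
a_1 = 11: 199/11  (≤ bound)
a_2 = 6: 1212/67  (≤ bound)
a_3 = 1: 1411/78  (> 77, stop)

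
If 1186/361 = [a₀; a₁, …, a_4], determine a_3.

1

1186 = 3·361 + 103, so a_0 = 3
361 = 3·103 + 52, so a_1 = 3
103 = 1·52 + 51, so a_2 = 1
52 = 1·51 + 1, so a_3 = 1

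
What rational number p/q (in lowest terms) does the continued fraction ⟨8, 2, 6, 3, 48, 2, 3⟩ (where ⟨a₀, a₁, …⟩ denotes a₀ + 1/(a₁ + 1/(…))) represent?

118403/13990

Build up convergents one term at a time:
a_0 = 8: 8/1
a_1 = 2: 17/2
a_2 = 6: 110/13
a_3 = 3: 347/41
a_4 = 48: 16766/1981
a_5 = 2: 33879/4003
a_6 = 3: 118403/13990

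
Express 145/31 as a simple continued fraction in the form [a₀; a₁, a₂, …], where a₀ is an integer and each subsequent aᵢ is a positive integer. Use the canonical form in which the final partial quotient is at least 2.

[4; 1, 2, 10]

Apply division with remainder until the remainder is 0:
⌊145/31⌋ = 4, remainder 21
⌊31/21⌋ = 1, remainder 10
⌊21/10⌋ = 2, remainder 1
⌊10/1⌋ = 10, remainder 0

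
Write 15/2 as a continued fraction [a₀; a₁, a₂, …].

[7; 2]

⌊15/2⌋ = 7, remainder 1
⌊2/1⌋ = 2, remainder 0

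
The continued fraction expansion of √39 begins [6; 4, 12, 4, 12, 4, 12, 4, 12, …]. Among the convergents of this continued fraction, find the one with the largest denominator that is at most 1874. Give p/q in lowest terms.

1249/200

a_0 = 6: 6/1  (≤ bound)
a_1 = 4: 25/4  (≤ bound)
a_2 = 12: 306/49  (≤ bound)
a_3 = 4: 1249/200  (≤ bound)
a_4 = 12: 15294/2449  (> 1874, stop)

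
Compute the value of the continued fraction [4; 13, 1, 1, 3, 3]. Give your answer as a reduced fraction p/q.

1271/312

a_0 = 4: 4/1
a_1 = 13: 53/13
a_2 = 1: 57/14
a_3 = 1: 110/27
a_4 = 3: 387/95
a_5 = 3: 1271/312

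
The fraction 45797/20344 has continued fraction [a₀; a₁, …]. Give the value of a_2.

1

45797 = 2·20344 + 5109, so a_0 = 2
20344 = 3·5109 + 5017, so a_1 = 3
5109 = 1·5017 + 92, so a_2 = 1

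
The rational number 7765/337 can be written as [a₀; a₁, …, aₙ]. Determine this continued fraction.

⌊7765/337⌋ = 23, remainder 14
⌊337/14⌋ = 24, remainder 1
⌊14/1⌋ = 14, remainder 0

[23; 24, 14]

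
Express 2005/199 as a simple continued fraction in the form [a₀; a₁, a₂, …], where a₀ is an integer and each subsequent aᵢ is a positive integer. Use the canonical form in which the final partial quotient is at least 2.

2005 ÷ 199 → quotient 10, remainder 15
199 ÷ 15 → quotient 13, remainder 4
15 ÷ 4 → quotient 3, remainder 3
4 ÷ 3 → quotient 1, remainder 1
3 ÷ 1 → quotient 3, remainder 0

[10; 13, 3, 1, 3]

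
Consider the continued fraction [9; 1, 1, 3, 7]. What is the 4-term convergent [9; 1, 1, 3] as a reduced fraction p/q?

Start with 3.
1 + 1/(3/1) = 1 + 1/3 = 4/3
1 + 1/(4/3) = 1 + 3/4 = 7/4
9 + 1/(7/4) = 9 + 4/7 = 67/7

67/7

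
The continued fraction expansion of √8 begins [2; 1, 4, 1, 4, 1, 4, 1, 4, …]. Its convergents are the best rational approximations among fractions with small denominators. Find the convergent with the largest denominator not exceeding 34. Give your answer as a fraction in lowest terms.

82/29

a_0 = 2: 2/1  (≤ bound)
a_1 = 1: 3/1  (≤ bound)
a_2 = 4: 14/5  (≤ bound)
a_3 = 1: 17/6  (≤ bound)
a_4 = 4: 82/29  (≤ bound)
a_5 = 1: 99/35  (> 34, stop)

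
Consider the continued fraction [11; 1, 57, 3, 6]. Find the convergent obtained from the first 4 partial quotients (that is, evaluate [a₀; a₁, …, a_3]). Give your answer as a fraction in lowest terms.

Use the convergent recurrence hₖ = aₖ·hₖ₋₁ + hₖ₋₂ (and likewise for the denominators kₖ):
a_0 = 11: 11/1
a_1 = 1: 12/1
a_2 = 57: 695/58
a_3 = 3: 2097/175

2097/175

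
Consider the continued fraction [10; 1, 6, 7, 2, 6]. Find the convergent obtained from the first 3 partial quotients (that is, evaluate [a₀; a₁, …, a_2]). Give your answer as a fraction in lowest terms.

Use the convergent recurrence hₖ = aₖ·hₖ₋₁ + hₖ₋₂ (and likewise for the denominators kₖ):
a_0 = 10: 10/1
a_1 = 1: 11/1
a_2 = 6: 76/7

76/7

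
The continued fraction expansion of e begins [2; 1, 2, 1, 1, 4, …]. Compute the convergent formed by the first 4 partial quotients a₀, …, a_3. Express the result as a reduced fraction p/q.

11/4

a_0 = 2: 2/1
a_1 = 1: 3/1
a_2 = 2: 8/3
a_3 = 1: 11/4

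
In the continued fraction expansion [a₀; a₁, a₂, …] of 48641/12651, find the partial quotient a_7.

2

Repeatedly divide and take the remainder:
48641 = 3·12651 + 10688, so a_0 = 3
12651 = 1·10688 + 1963, so a_1 = 1
10688 = 5·1963 + 873, so a_2 = 5
1963 = 2·873 + 217, so a_3 = 2
873 = 4·217 + 5, so a_4 = 4
217 = 43·5 + 2, so a_5 = 43
5 = 2·2 + 1, so a_6 = 2
2 = 2·1 + 0, so a_7 = 2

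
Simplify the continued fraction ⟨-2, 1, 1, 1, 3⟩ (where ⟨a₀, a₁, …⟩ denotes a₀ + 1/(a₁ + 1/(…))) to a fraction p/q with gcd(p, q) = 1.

a_0 = -2: -2/1
a_1 = 1: -1/1
a_2 = 1: -3/2
a_3 = 1: -4/3
a_4 = 3: -15/11

-15/11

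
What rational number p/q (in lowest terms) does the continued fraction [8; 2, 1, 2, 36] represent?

Compute successive convergents:
a_0 = 8: 8/1
a_1 = 2: 17/2
a_2 = 1: 25/3
a_3 = 2: 67/8
a_4 = 36: 2437/291

2437/291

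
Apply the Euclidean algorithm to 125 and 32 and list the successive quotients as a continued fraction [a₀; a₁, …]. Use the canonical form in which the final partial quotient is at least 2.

[3; 1, 9, 1, 2]

⌊125/32⌋ = 3, remainder 29
⌊32/29⌋ = 1, remainder 3
⌊29/3⌋ = 9, remainder 2
⌊3/2⌋ = 1, remainder 1
⌊2/1⌋ = 2, remainder 0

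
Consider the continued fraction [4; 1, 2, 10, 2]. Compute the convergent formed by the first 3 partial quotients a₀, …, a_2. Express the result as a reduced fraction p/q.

Use the convergent recurrence hₖ = aₖ·hₖ₋₁ + hₖ₋₂ (and likewise for the denominators kₖ):
a_0 = 4: 4/1
a_1 = 1: 5/1
a_2 = 2: 14/3

14/3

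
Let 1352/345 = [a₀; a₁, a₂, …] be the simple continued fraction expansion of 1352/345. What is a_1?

Run the Euclidean algorithm, recording each quotient:
⌊1352/345⌋ = 3, remainder 317
⌊345/317⌋ = 1, remainder 28

1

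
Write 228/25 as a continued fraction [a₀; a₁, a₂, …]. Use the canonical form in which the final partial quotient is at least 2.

[9; 8, 3]

228 = 9·25 + 3, so a_0 = 9
25 = 8·3 + 1, so a_1 = 8
3 = 3·1 + 0, so a_2 = 3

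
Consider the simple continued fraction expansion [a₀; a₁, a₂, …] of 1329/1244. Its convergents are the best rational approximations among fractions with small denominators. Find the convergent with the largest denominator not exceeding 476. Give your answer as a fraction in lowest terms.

172/161

a_0 = 1: 1/1  (≤ bound)
a_1 = 14: 15/14  (≤ bound)
a_2 = 1: 16/15  (≤ bound)
a_3 = 1: 31/29  (≤ bound)
a_4 = 1: 47/44  (≤ bound)
a_5 = 2: 125/117  (≤ bound)
a_6 = 1: 172/161  (≤ bound)
a_7 = 7: 1329/1244  (> 476, stop)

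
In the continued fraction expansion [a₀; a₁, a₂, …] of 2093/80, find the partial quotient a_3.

2093 = 26·80 + 13, so a_0 = 26
80 = 6·13 + 2, so a_1 = 6
13 = 6·2 + 1, so a_2 = 6
2 = 2·1 + 0, so a_3 = 2

2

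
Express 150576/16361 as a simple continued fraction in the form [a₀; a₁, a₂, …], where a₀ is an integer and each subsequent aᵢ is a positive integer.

⌊150576/16361⌋ = 9, remainder 3327
⌊16361/3327⌋ = 4, remainder 3053
⌊3327/3053⌋ = 1, remainder 274
⌊3053/274⌋ = 11, remainder 39
⌊274/39⌋ = 7, remainder 1
⌊39/1⌋ = 39, remainder 0

[9; 4, 1, 11, 7, 39]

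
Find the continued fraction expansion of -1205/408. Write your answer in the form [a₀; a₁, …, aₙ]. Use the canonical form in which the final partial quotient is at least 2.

[-3; 21, 2, 9]

Run the Euclidean algorithm, recording each quotient:
-1205 ÷ 408 → quotient -3, remainder 19
408 ÷ 19 → quotient 21, remainder 9
19 ÷ 9 → quotient 2, remainder 1
9 ÷ 1 → quotient 9, remainder 0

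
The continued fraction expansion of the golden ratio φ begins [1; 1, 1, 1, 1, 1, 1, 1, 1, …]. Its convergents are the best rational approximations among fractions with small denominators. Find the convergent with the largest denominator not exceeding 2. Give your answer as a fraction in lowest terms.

3/2

a_0 = 1: 1/1  (≤ bound)
a_1 = 1: 2/1  (≤ bound)
a_2 = 1: 3/2  (≤ bound)
a_3 = 1: 5/3  (> 2, stop)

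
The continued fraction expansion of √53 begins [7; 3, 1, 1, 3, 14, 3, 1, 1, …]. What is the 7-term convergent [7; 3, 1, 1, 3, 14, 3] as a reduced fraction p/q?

7979/1096

Start with 3.
14 + 1/(3/1) = 14 + 1/3 = 43/3
3 + 1/(43/3) = 3 + 3/43 = 132/43
1 + 1/(132/43) = 1 + 43/132 = 175/132
1 + 1/(175/132) = 1 + 132/175 = 307/175
3 + 1/(307/175) = 3 + 175/307 = 1096/307
7 + 1/(1096/307) = 7 + 307/1096 = 7979/1096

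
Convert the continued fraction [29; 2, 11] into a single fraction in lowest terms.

a_0 = 29: 29/1
a_1 = 2: 59/2
a_2 = 11: 678/23

678/23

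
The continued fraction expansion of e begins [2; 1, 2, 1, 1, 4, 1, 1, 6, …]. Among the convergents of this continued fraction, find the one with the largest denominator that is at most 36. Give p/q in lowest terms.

List convergents until the denominator exceeds the bound:
a_0 = 2: 2/1  (≤ bound)
a_1 = 1: 3/1  (≤ bound)
a_2 = 2: 8/3  (≤ bound)
a_3 = 1: 11/4  (≤ bound)
a_4 = 1: 19/7  (≤ bound)
a_5 = 4: 87/32  (≤ bound)
a_6 = 1: 106/39  (> 36, stop)

87/32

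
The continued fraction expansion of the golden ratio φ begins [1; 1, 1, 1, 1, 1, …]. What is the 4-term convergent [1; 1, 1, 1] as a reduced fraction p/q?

5/3

a_0 = 1: 1/1
a_1 = 1: 2/1
a_2 = 1: 3/2
a_3 = 1: 5/3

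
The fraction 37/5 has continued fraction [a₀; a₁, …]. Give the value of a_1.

2

⌊37/5⌋ = 7, remainder 2
⌊5/2⌋ = 2, remainder 1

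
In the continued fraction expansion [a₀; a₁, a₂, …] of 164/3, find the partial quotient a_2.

2

164 = 54·3 + 2, so a_0 = 54
3 = 1·2 + 1, so a_1 = 1
2 = 2·1 + 0, so a_2 = 2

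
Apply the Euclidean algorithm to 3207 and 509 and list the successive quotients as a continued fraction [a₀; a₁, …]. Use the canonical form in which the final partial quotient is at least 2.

3207 = 6·509 + 153, so a_0 = 6
509 = 3·153 + 50, so a_1 = 3
153 = 3·50 + 3, so a_2 = 3
50 = 16·3 + 2, so a_3 = 16
3 = 1·2 + 1, so a_4 = 1
2 = 2·1 + 0, so a_5 = 2

[6; 3, 3, 16, 1, 2]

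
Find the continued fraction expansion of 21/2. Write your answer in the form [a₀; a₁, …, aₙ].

[10; 2]

21 ÷ 2 → quotient 10, remainder 1
2 ÷ 1 → quotient 2, remainder 0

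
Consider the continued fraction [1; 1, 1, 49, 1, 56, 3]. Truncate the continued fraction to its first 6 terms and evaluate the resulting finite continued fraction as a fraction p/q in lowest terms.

Collapse the nested fraction from the inside out:
Start with 56.
1 + 1/(56/1) = 1 + 1/56 = 57/56
49 + 1/(57/56) = 49 + 56/57 = 2849/57
1 + 1/(2849/57) = 1 + 57/2849 = 2906/2849
1 + 1/(2906/2849) = 1 + 2849/2906 = 5755/2906
1 + 1/(5755/2906) = 1 + 2906/5755 = 8661/5755

8661/5755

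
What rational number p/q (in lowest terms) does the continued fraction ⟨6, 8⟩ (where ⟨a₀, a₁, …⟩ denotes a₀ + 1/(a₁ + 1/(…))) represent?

Starting at the tail and folding back:
Start with 8.
6 + 1/(8/1) = 6 + 1/8 = 49/8

49/8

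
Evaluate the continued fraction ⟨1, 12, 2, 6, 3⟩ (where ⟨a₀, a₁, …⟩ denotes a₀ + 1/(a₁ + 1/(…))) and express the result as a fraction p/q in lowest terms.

552/511

Start with 3.
6 + 1/(3/1) = 6 + 1/3 = 19/3
2 + 1/(19/3) = 2 + 3/19 = 41/19
12 + 1/(41/19) = 12 + 19/41 = 511/41
1 + 1/(511/41) = 1 + 41/511 = 552/511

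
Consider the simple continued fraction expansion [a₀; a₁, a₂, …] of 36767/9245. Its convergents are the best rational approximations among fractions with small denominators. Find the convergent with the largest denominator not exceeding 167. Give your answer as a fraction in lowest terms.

List convergents until the denominator exceeds the bound:
a_0 = 3: 3/1  (≤ bound)
a_1 = 1: 4/1  (≤ bound)
a_2 = 42: 171/43  (≤ bound)
a_3 = 2: 346/87  (≤ bound)
a_4 = 2: 863/217  (> 167, stop)

346/87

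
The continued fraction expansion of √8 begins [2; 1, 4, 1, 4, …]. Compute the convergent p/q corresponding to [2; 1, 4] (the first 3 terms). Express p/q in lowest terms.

14/5

a_0 = 2: 2/1
a_1 = 1: 3/1
a_2 = 4: 14/5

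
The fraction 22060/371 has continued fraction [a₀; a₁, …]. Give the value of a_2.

5

22060 = 59·371 + 171, so a_0 = 59
371 = 2·171 + 29, so a_1 = 2
171 = 5·29 + 26, so a_2 = 5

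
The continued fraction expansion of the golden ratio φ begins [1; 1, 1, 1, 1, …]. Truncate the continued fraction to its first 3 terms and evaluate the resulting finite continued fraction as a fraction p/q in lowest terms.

3/2

Use the convergent recurrence hₖ = aₖ·hₖ₋₁ + hₖ₋₂ (and likewise for the denominators kₖ):
a_0 = 1: 1/1
a_1 = 1: 2/1
a_2 = 1: 3/2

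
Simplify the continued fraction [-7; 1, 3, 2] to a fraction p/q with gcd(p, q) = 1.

-56/9

Use the convergent recurrence hₖ = aₖ·hₖ₋₁ + hₖ₋₂ (and likewise for the denominators kₖ):
a_0 = -7: -7/1
a_1 = 1: -6/1
a_2 = 3: -25/4
a_3 = 2: -56/9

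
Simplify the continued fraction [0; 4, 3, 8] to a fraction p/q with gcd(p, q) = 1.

Start with 8.
3 + 1/(8/1) = 3 + 1/8 = 25/8
4 + 1/(25/8) = 4 + 8/25 = 108/25
0 + 1/(108/25) = 0 + 25/108 = 25/108

25/108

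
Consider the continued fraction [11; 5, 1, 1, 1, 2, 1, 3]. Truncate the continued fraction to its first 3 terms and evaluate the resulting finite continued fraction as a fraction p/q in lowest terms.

67/6

a_0 = 11: 11/1
a_1 = 5: 56/5
a_2 = 1: 67/6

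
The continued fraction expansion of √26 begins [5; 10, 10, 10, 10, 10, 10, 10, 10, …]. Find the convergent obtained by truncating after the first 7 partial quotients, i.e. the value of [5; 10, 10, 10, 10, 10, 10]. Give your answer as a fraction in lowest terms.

Start with 10.
10 + 1/(10/1) = 10 + 1/10 = 101/10
10 + 1/(101/10) = 10 + 10/101 = 1020/101
10 + 1/(1020/101) = 10 + 101/1020 = 10301/1020
10 + 1/(10301/1020) = 10 + 1020/10301 = 104030/10301
10 + 1/(104030/10301) = 10 + 10301/104030 = 1050601/104030
5 + 1/(1050601/104030) = 5 + 104030/1050601 = 5357035/1050601

5357035/1050601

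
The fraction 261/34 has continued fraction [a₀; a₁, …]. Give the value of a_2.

Run the Euclidean algorithm, recording each quotient:
261 = 7·34 + 23, so a_0 = 7
34 = 1·23 + 11, so a_1 = 1
23 = 2·11 + 1, so a_2 = 2

2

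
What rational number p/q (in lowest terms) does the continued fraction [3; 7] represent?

22/7

Start with 7.
3 + 1/(7/1) = 3 + 1/7 = 22/7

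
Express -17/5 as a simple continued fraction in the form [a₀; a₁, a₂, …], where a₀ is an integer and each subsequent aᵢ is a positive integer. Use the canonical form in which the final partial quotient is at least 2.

[-4; 1, 1, 2]

-17 = -4·5 + 3, so a_0 = -4
5 = 1·3 + 2, so a_1 = 1
3 = 1·2 + 1, so a_2 = 1
2 = 2·1 + 0, so a_3 = 2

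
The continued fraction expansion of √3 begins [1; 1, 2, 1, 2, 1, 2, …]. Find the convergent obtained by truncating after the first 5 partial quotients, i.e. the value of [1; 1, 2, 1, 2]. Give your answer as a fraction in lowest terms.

Start with 2.
1 + 1/(2/1) = 1 + 1/2 = 3/2
2 + 1/(3/2) = 2 + 2/3 = 8/3
1 + 1/(8/3) = 1 + 3/8 = 11/8
1 + 1/(11/8) = 1 + 8/11 = 19/11

19/11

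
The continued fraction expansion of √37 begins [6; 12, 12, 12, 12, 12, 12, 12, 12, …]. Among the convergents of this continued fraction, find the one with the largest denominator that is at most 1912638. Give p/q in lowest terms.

a_0 = 6: 6/1  (≤ bound)
a_1 = 12: 73/12  (≤ bound)
a_2 = 12: 882/145  (≤ bound)
a_3 = 12: 10657/1752  (≤ bound)
a_4 = 12: 128766/21169  (≤ bound)
a_5 = 12: 1555849/255780  (≤ bound)
a_6 = 12: 18798954/3090529  (> 1912638, stop)

1555849/255780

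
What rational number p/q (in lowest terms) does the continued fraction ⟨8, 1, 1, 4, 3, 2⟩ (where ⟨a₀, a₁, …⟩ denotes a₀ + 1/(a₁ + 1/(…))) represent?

a_0 = 8: 8/1
a_1 = 1: 9/1
a_2 = 1: 17/2
a_3 = 4: 77/9
a_4 = 3: 248/29
a_5 = 2: 573/67

573/67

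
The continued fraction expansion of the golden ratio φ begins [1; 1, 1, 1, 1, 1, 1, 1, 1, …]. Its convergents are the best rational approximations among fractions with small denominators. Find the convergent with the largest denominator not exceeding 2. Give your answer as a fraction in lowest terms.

a_0 = 1: 1/1  (≤ bound)
a_1 = 1: 2/1  (≤ bound)
a_2 = 1: 3/2  (≤ bound)
a_3 = 1: 5/3  (> 2, stop)

3/2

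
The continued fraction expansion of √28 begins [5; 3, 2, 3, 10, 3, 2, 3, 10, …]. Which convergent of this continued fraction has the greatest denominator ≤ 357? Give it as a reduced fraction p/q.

1307/247

a_0 = 5: 5/1  (≤ bound)
a_1 = 3: 16/3  (≤ bound)
a_2 = 2: 37/7  (≤ bound)
a_3 = 3: 127/24  (≤ bound)
a_4 = 10: 1307/247  (≤ bound)
a_5 = 3: 4048/765  (> 357, stop)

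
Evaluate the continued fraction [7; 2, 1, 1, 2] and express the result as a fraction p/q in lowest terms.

96/13

Compute successive convergents:
a_0 = 7: 7/1
a_1 = 2: 15/2
a_2 = 1: 22/3
a_3 = 1: 37/5
a_4 = 2: 96/13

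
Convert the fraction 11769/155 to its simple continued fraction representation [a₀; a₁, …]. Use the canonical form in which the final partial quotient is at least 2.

11769 ÷ 155 → quotient 75, remainder 144
155 ÷ 144 → quotient 1, remainder 11
144 ÷ 11 → quotient 13, remainder 1
11 ÷ 1 → quotient 11, remainder 0

[75; 1, 13, 11]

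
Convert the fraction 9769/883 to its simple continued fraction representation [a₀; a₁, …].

[11; 15, 1, 3, 3, 4]

Run the Euclidean algorithm, recording each quotient:
9769 ÷ 883 → quotient 11, remainder 56
883 ÷ 56 → quotient 15, remainder 43
56 ÷ 43 → quotient 1, remainder 13
43 ÷ 13 → quotient 3, remainder 4
13 ÷ 4 → quotient 3, remainder 1
4 ÷ 1 → quotient 4, remainder 0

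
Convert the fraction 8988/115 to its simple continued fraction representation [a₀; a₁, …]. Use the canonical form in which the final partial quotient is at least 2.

⌊8988/115⌋ = 78, remainder 18
⌊115/18⌋ = 6, remainder 7
⌊18/7⌋ = 2, remainder 4
⌊7/4⌋ = 1, remainder 3
⌊4/3⌋ = 1, remainder 1
⌊3/1⌋ = 3, remainder 0

[78; 6, 2, 1, 1, 3]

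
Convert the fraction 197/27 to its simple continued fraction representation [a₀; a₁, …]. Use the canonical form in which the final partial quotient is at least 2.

[7; 3, 2, 1, 2]

Run the Euclidean algorithm, recording each quotient:
197 = 7·27 + 8, so a_0 = 7
27 = 3·8 + 3, so a_1 = 3
8 = 2·3 + 2, so a_2 = 2
3 = 1·2 + 1, so a_3 = 1
2 = 2·1 + 0, so a_4 = 2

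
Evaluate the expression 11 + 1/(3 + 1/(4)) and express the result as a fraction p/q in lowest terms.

Start with 4.
3 + 1/(4/1) = 3 + 1/4 = 13/4
11 + 1/(13/4) = 11 + 4/13 = 147/13

147/13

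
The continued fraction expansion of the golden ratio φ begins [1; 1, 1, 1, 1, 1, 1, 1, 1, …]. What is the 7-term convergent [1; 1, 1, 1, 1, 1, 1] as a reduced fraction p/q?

21/13

a_0 = 1: 1/1
a_1 = 1: 2/1
a_2 = 1: 3/2
a_3 = 1: 5/3
a_4 = 1: 8/5
a_5 = 1: 13/8
a_6 = 1: 21/13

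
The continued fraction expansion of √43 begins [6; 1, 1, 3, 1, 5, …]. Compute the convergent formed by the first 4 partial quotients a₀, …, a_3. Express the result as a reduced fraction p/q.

Start with 3.
1 + 1/(3/1) = 1 + 1/3 = 4/3
1 + 1/(4/3) = 1 + 3/4 = 7/4
6 + 1/(7/4) = 6 + 4/7 = 46/7

46/7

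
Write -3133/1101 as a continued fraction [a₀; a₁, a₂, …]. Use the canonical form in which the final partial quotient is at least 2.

-3133 ÷ 1101 → quotient -3, remainder 170
1101 ÷ 170 → quotient 6, remainder 81
170 ÷ 81 → quotient 2, remainder 8
81 ÷ 8 → quotient 10, remainder 1
8 ÷ 1 → quotient 8, remainder 0

[-3; 6, 2, 10, 8]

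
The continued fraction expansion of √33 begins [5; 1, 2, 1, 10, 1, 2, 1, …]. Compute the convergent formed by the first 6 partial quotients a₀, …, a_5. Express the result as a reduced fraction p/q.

270/47

a_0 = 5: 5/1
a_1 = 1: 6/1
a_2 = 2: 17/3
a_3 = 1: 23/4
a_4 = 10: 247/43
a_5 = 1: 270/47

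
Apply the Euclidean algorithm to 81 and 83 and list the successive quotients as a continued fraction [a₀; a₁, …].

[0; 1, 40, 2]

Apply division with remainder until the remainder is 0:
81 = 0·83 + 81, so a_0 = 0
83 = 1·81 + 2, so a_1 = 1
81 = 40·2 + 1, so a_2 = 40
2 = 2·1 + 0, so a_3 = 2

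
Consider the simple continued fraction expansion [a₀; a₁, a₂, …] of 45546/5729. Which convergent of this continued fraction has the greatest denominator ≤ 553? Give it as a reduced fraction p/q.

a_0 = 7: 7/1  (≤ bound)
a_1 = 1: 8/1  (≤ bound)
a_2 = 19: 159/20  (≤ bound)
a_3 = 31: 4937/621  (> 553, stop)

159/20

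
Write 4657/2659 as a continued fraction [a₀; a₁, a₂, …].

[1; 1, 3, 44, 15]

⌊4657/2659⌋ = 1, remainder 1998
⌊2659/1998⌋ = 1, remainder 661
⌊1998/661⌋ = 3, remainder 15
⌊661/15⌋ = 44, remainder 1
⌊15/1⌋ = 15, remainder 0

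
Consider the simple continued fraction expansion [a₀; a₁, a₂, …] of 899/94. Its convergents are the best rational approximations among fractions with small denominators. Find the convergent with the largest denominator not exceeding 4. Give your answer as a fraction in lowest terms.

19/2

List convergents until the denominator exceeds the bound:
a_0 = 9: 9/1  (≤ bound)
a_1 = 1: 10/1  (≤ bound)
a_2 = 1: 19/2  (≤ bound)
a_3 = 3: 67/7  (> 4, stop)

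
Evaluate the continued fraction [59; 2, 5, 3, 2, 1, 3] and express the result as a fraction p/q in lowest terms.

25507/429

a_0 = 59: 59/1
a_1 = 2: 119/2
a_2 = 5: 654/11
a_3 = 3: 2081/35
a_4 = 2: 4816/81
a_5 = 1: 6897/116
a_6 = 3: 25507/429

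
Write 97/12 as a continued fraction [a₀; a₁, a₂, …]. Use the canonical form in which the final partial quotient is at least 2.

Apply division with remainder until the remainder is 0:
⌊97/12⌋ = 8, remainder 1
⌊12/1⌋ = 12, remainder 0

[8; 12]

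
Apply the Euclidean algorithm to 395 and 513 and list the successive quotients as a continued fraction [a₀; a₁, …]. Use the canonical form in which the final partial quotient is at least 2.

⌊395/513⌋ = 0, remainder 395
⌊513/395⌋ = 1, remainder 118
⌊395/118⌋ = 3, remainder 41
⌊118/41⌋ = 2, remainder 36
⌊41/36⌋ = 1, remainder 5
⌊36/5⌋ = 7, remainder 1
⌊5/1⌋ = 5, remainder 0

[0; 1, 3, 2, 1, 7, 5]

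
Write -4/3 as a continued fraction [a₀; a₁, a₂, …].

[-2; 1, 2]

Apply division with remainder until the remainder is 0:
-4 = -2·3 + 2, so a_0 = -2
3 = 1·2 + 1, so a_1 = 1
2 = 2·1 + 0, so a_2 = 2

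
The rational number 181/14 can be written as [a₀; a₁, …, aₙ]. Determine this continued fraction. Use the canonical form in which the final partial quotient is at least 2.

181 ÷ 14 → quotient 12, remainder 13
14 ÷ 13 → quotient 1, remainder 1
13 ÷ 1 → quotient 13, remainder 0

[12; 1, 13]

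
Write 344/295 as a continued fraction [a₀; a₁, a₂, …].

[1; 6, 49]

344 = 1·295 + 49, so a_0 = 1
295 = 6·49 + 1, so a_1 = 6
49 = 49·1 + 0, so a_2 = 49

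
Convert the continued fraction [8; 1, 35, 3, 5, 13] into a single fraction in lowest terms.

68747/7662

Start with 13.
5 + 1/(13/1) = 5 + 1/13 = 66/13
3 + 1/(66/13) = 3 + 13/66 = 211/66
35 + 1/(211/66) = 35 + 66/211 = 7451/211
1 + 1/(7451/211) = 1 + 211/7451 = 7662/7451
8 + 1/(7662/7451) = 8 + 7451/7662 = 68747/7662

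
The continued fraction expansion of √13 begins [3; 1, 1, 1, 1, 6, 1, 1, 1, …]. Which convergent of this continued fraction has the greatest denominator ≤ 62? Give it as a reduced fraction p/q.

a_0 = 3: 3/1  (≤ bound)
a_1 = 1: 4/1  (≤ bound)
a_2 = 1: 7/2  (≤ bound)
a_3 = 1: 11/3  (≤ bound)
a_4 = 1: 18/5  (≤ bound)
a_5 = 6: 119/33  (≤ bound)
a_6 = 1: 137/38  (≤ bound)
a_7 = 1: 256/71  (> 62, stop)

137/38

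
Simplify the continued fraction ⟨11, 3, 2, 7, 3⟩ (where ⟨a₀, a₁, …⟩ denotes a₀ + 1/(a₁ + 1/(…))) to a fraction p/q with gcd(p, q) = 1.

Collapse the nested fraction from the inside out:
Start with 3.
7 + 1/(3/1) = 7 + 1/3 = 22/3
2 + 1/(22/3) = 2 + 3/22 = 47/22
3 + 1/(47/22) = 3 + 22/47 = 163/47
11 + 1/(163/47) = 11 + 47/163 = 1840/163

1840/163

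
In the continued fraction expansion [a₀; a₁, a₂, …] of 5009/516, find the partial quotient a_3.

2

5009 ÷ 516 → quotient 9, remainder 365
516 ÷ 365 → quotient 1, remainder 151
365 ÷ 151 → quotient 2, remainder 63
151 ÷ 63 → quotient 2, remainder 25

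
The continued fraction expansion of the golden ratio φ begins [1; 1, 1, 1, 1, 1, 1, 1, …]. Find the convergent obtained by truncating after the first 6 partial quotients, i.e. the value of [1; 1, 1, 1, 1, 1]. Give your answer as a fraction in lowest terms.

Use the convergent recurrence hₖ = aₖ·hₖ₋₁ + hₖ₋₂ (and likewise for the denominators kₖ):
a_0 = 1: 1/1
a_1 = 1: 2/1
a_2 = 1: 3/2
a_3 = 1: 5/3
a_4 = 1: 8/5
a_5 = 1: 13/8

13/8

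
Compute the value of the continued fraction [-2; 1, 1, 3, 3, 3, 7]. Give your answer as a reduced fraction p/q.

Start with 7.
3 + 1/(7/1) = 3 + 1/7 = 22/7
3 + 1/(22/7) = 3 + 7/22 = 73/22
3 + 1/(73/22) = 3 + 22/73 = 241/73
1 + 1/(241/73) = 1 + 73/241 = 314/241
1 + 1/(314/241) = 1 + 241/314 = 555/314
-2 + 1/(555/314) = -2 + 314/555 = -796/555

-796/555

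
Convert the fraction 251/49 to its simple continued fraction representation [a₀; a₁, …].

[5; 8, 6]

251 = 5·49 + 6, so a_0 = 5
49 = 8·6 + 1, so a_1 = 8
6 = 6·1 + 0, so a_2 = 6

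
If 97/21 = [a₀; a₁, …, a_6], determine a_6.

97 = 4·21 + 13, so a_0 = 4
21 = 1·13 + 8, so a_1 = 1
13 = 1·8 + 5, so a_2 = 1
8 = 1·5 + 3, so a_3 = 1
5 = 1·3 + 2, so a_4 = 1
3 = 1·2 + 1, so a_5 = 1
2 = 2·1 + 0, so a_6 = 2

2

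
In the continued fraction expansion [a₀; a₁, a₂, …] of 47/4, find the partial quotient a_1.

1

Apply division with remainder until the remainder is 0:
47 ÷ 4 → quotient 11, remainder 3
4 ÷ 3 → quotient 1, remainder 1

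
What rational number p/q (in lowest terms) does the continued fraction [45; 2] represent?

91/2

Collapse the nested fraction from the inside out:
Start with 2.
45 + 1/(2/1) = 45 + 1/2 = 91/2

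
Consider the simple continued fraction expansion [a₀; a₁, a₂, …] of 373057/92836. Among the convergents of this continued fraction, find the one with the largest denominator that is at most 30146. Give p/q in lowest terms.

112810/28073

a_0 = 4: 4/1  (≤ bound)
a_1 = 54: 217/54  (≤ bound)
a_2 = 5: 1089/271  (≤ bound)
a_3 = 7: 7840/1951  (≤ bound)
a_4 = 1: 8929/2222  (≤ bound)
a_5 = 3: 34627/8617  (≤ bound)
a_6 = 3: 112810/28073  (≤ bound)
a_7 = 3: 373057/92836  (> 30146, stop)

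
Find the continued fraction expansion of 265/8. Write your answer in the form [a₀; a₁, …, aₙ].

Repeatedly divide and take the remainder:
265 = 33·8 + 1, so a_0 = 33
8 = 8·1 + 0, so a_1 = 8

[33; 8]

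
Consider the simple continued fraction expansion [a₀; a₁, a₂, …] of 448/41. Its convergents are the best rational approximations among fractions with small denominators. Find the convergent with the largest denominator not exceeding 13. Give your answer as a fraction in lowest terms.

List convergents until the denominator exceeds the bound:
a_0 = 10: 10/1  (≤ bound)
a_1 = 1: 11/1  (≤ bound)
a_2 = 12: 142/13  (≤ bound)
a_3 = 1: 153/14  (> 13, stop)

142/13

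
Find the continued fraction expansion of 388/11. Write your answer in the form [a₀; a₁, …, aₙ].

388 = 35·11 + 3, so a_0 = 35
11 = 3·3 + 2, so a_1 = 3
3 = 1·2 + 1, so a_2 = 1
2 = 2·1 + 0, so a_3 = 2

[35; 3, 1, 2]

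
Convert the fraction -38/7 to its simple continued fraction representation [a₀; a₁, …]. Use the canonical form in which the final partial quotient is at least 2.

[-6; 1, 1, 3]

-38 ÷ 7 → quotient -6, remainder 4
7 ÷ 4 → quotient 1, remainder 3
4 ÷ 3 → quotient 1, remainder 1
3 ÷ 1 → quotient 3, remainder 0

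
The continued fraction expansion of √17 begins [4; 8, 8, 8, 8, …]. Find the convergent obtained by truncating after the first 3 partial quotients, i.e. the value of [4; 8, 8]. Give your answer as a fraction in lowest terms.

Start with 8.
8 + 1/(8/1) = 8 + 1/8 = 65/8
4 + 1/(65/8) = 4 + 8/65 = 268/65

268/65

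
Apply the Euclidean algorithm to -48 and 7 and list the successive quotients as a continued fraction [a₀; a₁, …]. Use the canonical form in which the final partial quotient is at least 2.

[-7; 7]

⌊-48/7⌋ = -7, remainder 1
⌊7/1⌋ = 7, remainder 0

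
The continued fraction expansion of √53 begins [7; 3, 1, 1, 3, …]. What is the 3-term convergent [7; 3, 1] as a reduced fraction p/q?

29/4

Start with 1.
3 + 1/(1/1) = 3 + 1/1 = 4/1
7 + 1/(4/1) = 7 + 1/4 = 29/4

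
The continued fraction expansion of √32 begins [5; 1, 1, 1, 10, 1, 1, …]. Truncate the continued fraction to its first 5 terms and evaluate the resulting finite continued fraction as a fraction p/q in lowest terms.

Start with 10.
1 + 1/(10/1) = 1 + 1/10 = 11/10
1 + 1/(11/10) = 1 + 10/11 = 21/11
1 + 1/(21/11) = 1 + 11/21 = 32/21
5 + 1/(32/21) = 5 + 21/32 = 181/32

181/32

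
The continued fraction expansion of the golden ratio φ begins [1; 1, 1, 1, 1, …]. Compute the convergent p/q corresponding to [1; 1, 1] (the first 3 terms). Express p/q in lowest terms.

Build up convergents one term at a time:
a_0 = 1: 1/1
a_1 = 1: 2/1
a_2 = 1: 3/2

3/2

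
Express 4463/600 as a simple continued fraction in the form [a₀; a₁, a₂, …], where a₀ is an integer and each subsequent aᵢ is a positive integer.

[7; 2, 3, 1, 1, 4, 8]

Run the Euclidean algorithm, recording each quotient:
4463 = 7·600 + 263, so a_0 = 7
600 = 2·263 + 74, so a_1 = 2
263 = 3·74 + 41, so a_2 = 3
74 = 1·41 + 33, so a_3 = 1
41 = 1·33 + 8, so a_4 = 1
33 = 4·8 + 1, so a_5 = 4
8 = 8·1 + 0, so a_6 = 8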